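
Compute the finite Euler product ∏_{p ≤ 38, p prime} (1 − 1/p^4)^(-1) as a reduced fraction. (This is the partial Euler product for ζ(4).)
∏ = 118583889910340935015737417301254569/109564363617893205834674995200000000

The primes p ≤ 38 are [2, 3, 5, 7, 11, 13, 17, 19, 23, 29, 31, 37]. For each prime, (1 − 1/p^4)^(-1) = p^4 / (p^4 − 1). The product is (1 − 1/2^4)^(-1), (1 − 1/3^4)^(-1), (1 − 1/5^4)^(-1), (1 − 1/7^4)^(-1), (1 − 1/11^4)^(-1), (1 − 1/13^4)^(-1), (1 − 1/17^4)^(-1), (1 − 1/19^4)^(-1), (1 − 1/23^4)^(-1), (1 − 1/29^4)^(-1), (1 − 1/31^4)^(-1), (1 − 1/37^4)^(-1) = ∏ p^4 / (p^4 − 1) = 118583889910340935015737417301254569/109564363617893205834674995200000000.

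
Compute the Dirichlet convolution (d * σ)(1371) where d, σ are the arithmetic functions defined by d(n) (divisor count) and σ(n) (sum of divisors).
(d * σ)(1371) = 2760

Divisors of 1371: [1, 3, 457, 1371]. For each d | 1371:
  d = 1: d(1) · σ(1371/1) = 1 · 1832 = 1832
  d = 3: d(3) · σ(1371/3) = 2 · 458 = 916
  d = 457: d(457) · σ(1371/457) = 2 · 4 = 8
  d = 1371: d(1371) · σ(1371/1371) = 4 · 1 = 4
Summing: (d * σ)(1371) = 1832 + 916 + 8 + 4 = 2760.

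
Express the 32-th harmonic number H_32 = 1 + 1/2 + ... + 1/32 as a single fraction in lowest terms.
H_32 = 586061125622639/144403552893600

Direct summation: H_32 = 1 + 1/2 + ... + 1/32. The least common denominator is lcm(1, ..., 32) = 144403552893600; over this denominator the numerator is 144403552893600 + 72201776446800 + 48134517631200 + 36100888223400 + 28880710578720 + 24067258815600 + 20629078984800 + 18050444111700 + 16044839210400 + 14440355289360 + 13127595717600 + 12033629407800 + 11107965607200 + 10314539492400 + 9626903526240 + 9025222055850 + 8494326640800 + 8022419605200 + 7600186994400 + 7220177644680 + 6876359661600 + 6563797858800 + 6278415343200 + 6016814703900 + 5776142115744 + 5553982803600 + 5348279736800 + 5157269746200 + 4979432858400 + 4813451763120 + 4658179125600 + 4512611027925 = 586061125622639, so H_32 = 586061125622639/144403552893600 (already in lowest terms) ≈ 4.05850. (The PNT-adjacent estimate ln(32) + γ ≈ 4.04295 matches within O(1/n).)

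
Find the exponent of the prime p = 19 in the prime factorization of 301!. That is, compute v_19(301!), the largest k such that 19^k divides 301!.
v_19(301!) = 15

Legendre's formula: v_p(n!) = Σ_{k ≥ 1} ⌊n / p^k⌋. For p = 19, n = 301, the terms are:
  ⌊301/19^1⌋ = ⌊301/19⌋ = 15
(the next term ⌊301/19^2⌋ = 0, terminating the sum). Summing: v_19(301!) = 15 = 15.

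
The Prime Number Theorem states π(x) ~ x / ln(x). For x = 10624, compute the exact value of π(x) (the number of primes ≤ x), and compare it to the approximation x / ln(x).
π(10624) = 1295;  x/ln(x) ≈ 1145.95;  relative error ≈ 11.51%.

Directly count primes up to 10624: π(10624) = 1295. The PNT approximation gives 10624/ln(10624) ≈ 10624/9.27087 ≈ 1145.95. Relative error (π(x) − x/ln(x)) / π(x) ≈ 11.51%; the approximation is known to undercount slightly (Li(x) is a better estimate).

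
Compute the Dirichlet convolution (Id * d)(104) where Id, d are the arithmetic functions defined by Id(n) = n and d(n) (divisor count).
(Id * d)(104) = 390

Divisors of 104: [1, 2, 4, 8, 13, 26, 52, 104]. For each d | 104:
  d = 1: Id(1) · d(104/1) = 1 · 8 = 8
  d = 2: Id(2) · d(104/2) = 2 · 6 = 12
  d = 4: Id(4) · d(104/4) = 4 · 4 = 16
  d = 8: Id(8) · d(104/8) = 8 · 2 = 16
  d = 13: Id(13) · d(104/13) = 13 · 4 = 52
  d = 26: Id(26) · d(104/26) = 26 · 3 = 78
  d = 52: Id(52) · d(104/52) = 52 · 2 = 104
  d = 104: Id(104) · d(104/104) = 104 · 1 = 104
Summing: (Id * d)(104) = 8 + 12 + 16 + 16 + 52 + 78 + 104 + 104 = 390.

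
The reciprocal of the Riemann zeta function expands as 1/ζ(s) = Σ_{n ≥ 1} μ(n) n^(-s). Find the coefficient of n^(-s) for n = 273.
μ(273) = -1

Factor n = 273 = 3 · 7 · 13. μ(n) = 0 if any exponent ≥ 2 (not squarefree); otherwise μ(n) = (−1)^{ω(n)} where ω(n) is the number of distinct prime factors. Applying: μ(273) = -1.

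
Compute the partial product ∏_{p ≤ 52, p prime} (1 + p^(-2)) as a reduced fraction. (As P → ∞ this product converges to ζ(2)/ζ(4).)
∏ = 101793085732936000000000/67237345888235944242129

The primes p ≤ 52 are [2, 3, 5, 7, 11, 13, 17, 19, 23, 29, 31, 37, 41, 43, 47]. For each, (1 + 1/p^2) = (p^2 + 1)/p^2. Multiplying these fractions over p ∈ [2, 3, 5, 7, 11, 13, 17, 19, 23, 29, 31, 37, 41, 43, 47] gives 101793085732936000000000/67237345888235944242129. (In the limit P → ∞ this tends to ζ(2)/ζ(4).)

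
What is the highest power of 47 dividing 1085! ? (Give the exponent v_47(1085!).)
v_47(1085!) = 23

Legendre's formula: v_p(n!) = Σ_{k ≥ 1} ⌊n / p^k⌋. For p = 47, n = 1085, the terms are:
  ⌊1085/47^1⌋ = ⌊1085/47⌋ = 23
(the next term ⌊1085/47^2⌋ = 0, terminating the sum). Summing: v_47(1085!) = 23 = 23.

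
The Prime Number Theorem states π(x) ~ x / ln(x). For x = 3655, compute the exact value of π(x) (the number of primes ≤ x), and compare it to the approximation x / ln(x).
π(3655) = 510;  x/ln(x) ≈ 445.52;  relative error ≈ 12.64%.

Directly count primes up to 3655: π(3655) = 510. The PNT approximation gives 3655/ln(3655) ≈ 3655/8.20385 ≈ 445.52. Relative error (π(x) − x/ln(x)) / π(x) ≈ 12.64%; the approximation is known to undercount slightly (Li(x) is a better estimate).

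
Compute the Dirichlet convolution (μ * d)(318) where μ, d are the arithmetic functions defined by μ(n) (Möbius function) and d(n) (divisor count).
(μ * d)(318) = 1

Divisors of 318: [1, 2, 3, 6, 53, 106, 159, 318]. For each d | 318:
  d = 1: μ(1) · d(318/1) = 1 · 8 = 8
  d = 2: μ(2) · d(318/2) = -1 · 4 = -4
  d = 3: μ(3) · d(318/3) = -1 · 4 = -4
  d = 6: μ(6) · d(318/6) = 1 · 2 = 2
  d = 53: μ(53) · d(318/53) = -1 · 4 = -4
  d = 106: μ(106) · d(318/106) = 1 · 2 = 2
  d = 159: μ(159) · d(318/159) = 1 · 2 = 2
  d = 318: μ(318) · d(318/318) = -1 · 1 = -1
Summing: (μ * d)(318) = 8 + -4 + -4 + 2 + -4 + 2 + 2 + -1 = 1.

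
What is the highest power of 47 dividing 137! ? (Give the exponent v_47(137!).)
v_47(137!) = 2

Legendre's formula: v_p(n!) = Σ_{k ≥ 1} ⌊n / p^k⌋. For p = 47, n = 137, the terms are:
  ⌊137/47^1⌋ = ⌊137/47⌋ = 2
(the next term ⌊137/47^2⌋ = 0, terminating the sum). Summing: v_47(137!) = 2 = 2.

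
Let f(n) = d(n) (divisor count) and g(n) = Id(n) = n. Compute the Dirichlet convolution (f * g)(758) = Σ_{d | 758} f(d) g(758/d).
(d * Id)(758) = 1524

Divisors of 758: [1, 2, 379, 758]. For each d | 758:
  d = 1: d(1) · Id(758/1) = 1 · 758 = 758
  d = 2: d(2) · Id(758/2) = 2 · 379 = 758
  d = 379: d(379) · Id(758/379) = 2 · 2 = 4
  d = 758: d(758) · Id(758/758) = 4 · 1 = 4
Summing: (d * Id)(758) = 758 + 758 + 4 + 4 = 1524.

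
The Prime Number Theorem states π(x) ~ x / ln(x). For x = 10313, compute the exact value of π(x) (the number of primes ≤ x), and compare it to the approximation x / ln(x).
π(10313) = 1265;  x/ln(x) ≈ 1115.99;  relative error ≈ 11.78%.

Directly count primes up to 10313: π(10313) = 1265. The PNT approximation gives 10313/ln(10313) ≈ 10313/9.24116 ≈ 1115.99. Relative error (π(x) − x/ln(x)) / π(x) ≈ 11.78%; the approximation is known to undercount slightly (Li(x) is a better estimate).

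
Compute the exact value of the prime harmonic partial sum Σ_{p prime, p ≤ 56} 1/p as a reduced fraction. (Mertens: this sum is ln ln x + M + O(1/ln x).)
Σ 1/p = 54766551458687142251/32589158477190044730

π(56) = 16, so the primes ≤ 56 are [2, 3, 5, 7, 11, 13, 17, 19, 23, 29, 31, 37, 41, 43, 47, 53]. Summing 1/p over these primes: 54766551458687142251/32589158477190044730 ≈ 1.6805. Mertens estimate ln ln(56) + 0.2615 ≈ 1.6541.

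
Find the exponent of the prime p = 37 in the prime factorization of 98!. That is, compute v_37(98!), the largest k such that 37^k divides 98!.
v_37(98!) = 2

Legendre's formula: v_p(n!) = Σ_{k ≥ 1} ⌊n / p^k⌋. For p = 37, n = 98, the terms are:
  ⌊98/37^1⌋ = ⌊98/37⌋ = 2
(the next term ⌊98/37^2⌋ = 0, terminating the sum). Summing: v_37(98!) = 2 = 2.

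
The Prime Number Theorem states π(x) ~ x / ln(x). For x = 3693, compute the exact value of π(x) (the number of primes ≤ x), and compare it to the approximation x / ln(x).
π(3693) = 515;  x/ln(x) ≈ 449.59;  relative error ≈ 12.70%.

Directly count primes up to 3693: π(3693) = 515. The PNT approximation gives 3693/ln(3693) ≈ 3693/8.21419 ≈ 449.59. Relative error (π(x) − x/ln(x)) / π(x) ≈ 12.70%; the approximation is known to undercount slightly (Li(x) is a better estimate).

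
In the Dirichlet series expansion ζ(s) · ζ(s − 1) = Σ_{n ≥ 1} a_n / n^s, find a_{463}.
σ(463) = 464

In the product (Σ m^0/m^s)(Σ k / k^s) = Σ (Σ_{d | n} d) / n^s, the coefficient of 1/n^s is σ(n) = Σ_{d | n} d. For n = 463, divisors are [1, 463]; summing: σ(463) = 464.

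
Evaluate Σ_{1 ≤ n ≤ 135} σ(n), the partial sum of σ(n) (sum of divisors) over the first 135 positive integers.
Σ_{n ≤ 135} σ(n) = 15035

Compute σ(n) for each 1 ≤ n ≤ 135: σ(1) = 1, σ(2) = 3, σ(3) = 4, σ(4) = 7, σ(5) = 6, σ(6) = 12, σ(7) = 8, σ(8) = 15, σ(9) = 13, σ(10) = 18, σ(11) = 12, σ(12) = 28, σ(13) = 14, σ(14) = 24, σ(15) = 24, σ(16) = 31, σ(17) = 18, σ(18) = 39, σ(19) = 20, σ(20) = 42, σ(21) = 32, σ(22) = 36, σ(23) = 24, σ(24) = 60, σ(25) = 31, σ(26) = 42, σ(27) = 40, σ(28) = 56, σ(29) = 30, σ(30) = 72, σ(31) = 32, σ(32) = 63, σ(33) = 48, σ(34) = 54, σ(35) = 48, σ(36) = 91, σ(37) = 38, σ(38) = 60, σ(39) = 56, σ(40) = 90, σ(41) = 42, σ(42) = 96, σ(43) = 44, σ(44) = 84, σ(45) = 78, σ(46) = 72, σ(47) = 48, σ(48) = 124, σ(49) = 57, σ(50) = 93, σ(51) = 72, σ(52) = 98, σ(53) = 54, σ(54) = 120, σ(55) = 72, σ(56) = 120, σ(57) = 80, σ(58) = 90, σ(59) = 60, σ(60) = 168, σ(61) = 62, σ(62) = 96, σ(63) = 104, σ(64) = 127, σ(65) = 84, σ(66) = 144, σ(67) = 68, σ(68) = 126, σ(69) = 96, σ(70) = 144, σ(71) = 72, σ(72) = 195, σ(73) = 74, σ(74) = 114, σ(75) = 124, σ(76) = 140, σ(77) = 96, σ(78) = 168, σ(79) = 80, σ(80) = 186, σ(81) = 121, σ(82) = 126, σ(83) = 84, σ(84) = 224, σ(85) = 108, σ(86) = 132, σ(87) = 120, σ(88) = 180, σ(89) = 90, σ(90) = 234, σ(91) = 112, σ(92) = 168, σ(93) = 128, σ(94) = 144, σ(95) = 120, σ(96) = 252, σ(97) = 98, σ(98) = 171, σ(99) = 156, σ(100) = 217, σ(101) = 102, σ(102) = 216, σ(103) = 104, σ(104) = 210, σ(105) = 192, σ(106) = 162, σ(107) = 108, σ(108) = 280, σ(109) = 110, σ(110) = 216, σ(111) = 152, σ(112) = 248, σ(113) = 114, σ(114) = 240, σ(115) = 144, σ(116) = 210, σ(117) = 182, σ(118) = 180, σ(119) = 144, σ(120) = 360, σ(121) = 133, σ(122) = 186, σ(123) = 168, σ(124) = 224, σ(125) = 156, σ(126) = 312, σ(127) = 128, σ(128) = 255, σ(129) = 176, σ(130) = 252, σ(131) = 132, σ(132) = 336, σ(133) = 160, σ(134) = 204, σ(135) = 240. Summing all 135 values: 15035. (Average order: Σ_{n ≤ x} σ(n) ~ (π²/12) x². For x = 135, (π²/12)·135² ≈ 14989.46.)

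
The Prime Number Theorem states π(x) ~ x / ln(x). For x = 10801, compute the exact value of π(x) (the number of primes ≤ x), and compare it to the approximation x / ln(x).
π(10801) = 1315;  x/ln(x) ≈ 1162.97;  relative error ≈ 11.56%.

Directly count primes up to 10801: π(10801) = 1315. The PNT approximation gives 10801/ln(10801) ≈ 10801/9.28739 ≈ 1162.97. Relative error (π(x) − x/ln(x)) / π(x) ≈ 11.56%; the approximation is known to undercount slightly (Li(x) is a better estimate).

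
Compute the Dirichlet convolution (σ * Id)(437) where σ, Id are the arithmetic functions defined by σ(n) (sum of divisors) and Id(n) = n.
(σ * Id)(437) = 1833

Divisors of 437: [1, 19, 23, 437]. For each d | 437:
  d = 1: σ(1) · Id(437/1) = 1 · 437 = 437
  d = 19: σ(19) · Id(437/19) = 20 · 23 = 460
  d = 23: σ(23) · Id(437/23) = 24 · 19 = 456
  d = 437: σ(437) · Id(437/437) = 480 · 1 = 480
Summing: (σ * Id)(437) = 437 + 460 + 456 + 480 = 1833.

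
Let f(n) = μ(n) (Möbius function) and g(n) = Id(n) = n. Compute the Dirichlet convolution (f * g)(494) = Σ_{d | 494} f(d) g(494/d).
(μ * Id)(494) = 216

Divisors of 494: [1, 2, 13, 19, 26, 38, 247, 494]. For each d | 494:
  d = 1: μ(1) · Id(494/1) = 1 · 494 = 494
  d = 2: μ(2) · Id(494/2) = -1 · 247 = -247
  d = 13: μ(13) · Id(494/13) = -1 · 38 = -38
  d = 19: μ(19) · Id(494/19) = -1 · 26 = -26
  d = 26: μ(26) · Id(494/26) = 1 · 19 = 19
  d = 38: μ(38) · Id(494/38) = 1 · 13 = 13
  d = 247: μ(247) · Id(494/247) = 1 · 2 = 2
  d = 494: μ(494) · Id(494/494) = -1 · 1 = -1
Summing: (μ * Id)(494) = 494 + -247 + -38 + -26 + 19 + 13 + 2 + -1 = 216.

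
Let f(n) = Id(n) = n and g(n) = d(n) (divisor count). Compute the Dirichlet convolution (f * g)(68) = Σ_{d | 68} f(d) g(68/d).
(Id * d)(68) = 209

Divisors of 68: [1, 2, 4, 17, 34, 68]. For each d | 68:
  d = 1: Id(1) · d(68/1) = 1 · 6 = 6
  d = 2: Id(2) · d(68/2) = 2 · 4 = 8
  d = 4: Id(4) · d(68/4) = 4 · 2 = 8
  d = 17: Id(17) · d(68/17) = 17 · 3 = 51
  d = 34: Id(34) · d(68/34) = 34 · 2 = 68
  d = 68: Id(68) · d(68/68) = 68 · 1 = 68
Summing: (Id * d)(68) = 6 + 8 + 8 + 51 + 68 + 68 = 209.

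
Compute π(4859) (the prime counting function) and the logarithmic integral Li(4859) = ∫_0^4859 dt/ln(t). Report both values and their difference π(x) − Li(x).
π(4859) = 650;  Li(4859) ≈ 667.70;  π(x) − Li(x) ≈ -17.70.

Direct count of primes ≤ 4859 gives π(4859) = 650. Numerical evaluation of the logarithmic integral gives Li(4859) ≈ 667.70. The difference π(x) − Li(x) ≈ -17.70 is typically negative for small/moderate x (Li(x) overestimates), though Littlewood's theorem shows this sign changes infinitely often.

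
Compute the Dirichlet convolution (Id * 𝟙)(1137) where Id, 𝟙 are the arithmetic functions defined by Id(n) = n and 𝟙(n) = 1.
(Id * 𝟙)(1137) = 1520

Divisors of 1137: [1, 3, 379, 1137]. For each d | 1137:
  d = 1: Id(1) · 𝟙(1137/1) = 1 · 1 = 1
  d = 3: Id(3) · 𝟙(1137/3) = 3 · 1 = 3
  d = 379: Id(379) · 𝟙(1137/379) = 379 · 1 = 379
  d = 1137: Id(1137) · 𝟙(1137/1137) = 1137 · 1 = 1137
Summing: (Id * 𝟙)(1137) = 1 + 3 + 379 + 1137 = 1520.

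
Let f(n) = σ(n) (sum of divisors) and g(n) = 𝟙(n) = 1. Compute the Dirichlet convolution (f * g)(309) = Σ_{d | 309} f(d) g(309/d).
(σ * 𝟙)(309) = 525

Divisors of 309: [1, 3, 103, 309]. For each d | 309:
  d = 1: σ(1) · 𝟙(309/1) = 1 · 1 = 1
  d = 3: σ(3) · 𝟙(309/3) = 4 · 1 = 4
  d = 103: σ(103) · 𝟙(309/103) = 104 · 1 = 104
  d = 309: σ(309) · 𝟙(309/309) = 416 · 1 = 416
Summing: (σ * 𝟙)(309) = 1 + 4 + 104 + 416 = 525.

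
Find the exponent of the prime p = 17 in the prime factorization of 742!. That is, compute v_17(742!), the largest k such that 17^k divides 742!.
v_17(742!) = 45

Legendre's formula: v_p(n!) = Σ_{k ≥ 1} ⌊n / p^k⌋. For p = 17, n = 742, the terms are:
  ⌊742/17^1⌋ = ⌊742/17⌋ = 43
  ⌊742/17^2⌋ = ⌊742/289⌋ = 2
(the next term ⌊742/17^3⌋ = 0, terminating the sum). Summing: v_17(742!) = 43 + 2 = 45.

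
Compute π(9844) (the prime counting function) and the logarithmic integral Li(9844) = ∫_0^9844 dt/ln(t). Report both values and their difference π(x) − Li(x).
π(9844) = 1214;  Li(9844) ≈ 1229.19;  π(x) − Li(x) ≈ -15.19.

Direct count of primes ≤ 9844 gives π(9844) = 1214. Numerical evaluation of the logarithmic integral gives Li(9844) ≈ 1229.19. The difference π(x) − Li(x) ≈ -15.19 is typically negative for small/moderate x (Li(x) overestimates), though Littlewood's theorem shows this sign changes infinitely often.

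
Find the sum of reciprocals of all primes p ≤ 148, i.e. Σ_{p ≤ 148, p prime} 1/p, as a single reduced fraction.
Σ 1/p = 18825509850919239131453102166593625244431364344421618363/10014646650599190067509233131649940057366334653200433090

π(148) = 34, so the primes ≤ 148 are [2, 3, 5, 7, 11, 13, 17, 19, 23, 29, 31, 37, 41, 43, 47, 53, 59, 61, 67, 71, 73, 79, 83, 89, 97, 101, 103, 107, 109, 113, 127, 131, 137, 139]. Summing 1/p over these primes: 18825509850919239131453102166593625244431364344421618363/10014646650599190067509233131649940057366334653200433090 ≈ 1.8798. Mertens estimate ln ln(148) + 0.2615 ≈ 1.8704.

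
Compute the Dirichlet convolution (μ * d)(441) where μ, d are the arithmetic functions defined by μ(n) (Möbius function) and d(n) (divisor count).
(μ * d)(441) = 1

Divisors of 441: [1, 3, 7, 9, 21, 49, 63, 147, 441]. For each d | 441:
  d = 1: μ(1) · d(441/1) = 1 · 9 = 9
  d = 3: μ(3) · d(441/3) = -1 · 6 = -6
  d = 7: μ(7) · d(441/7) = -1 · 6 = -6
  d = 9: μ(9) · d(441/9) = 0 · 3 = 0
  d = 21: μ(21) · d(441/21) = 1 · 4 = 4
  d = 49: μ(49) · d(441/49) = 0 · 3 = 0
  d = 63: μ(63) · d(441/63) = 0 · 2 = 0
  d = 147: μ(147) · d(441/147) = 0 · 2 = 0
  d = 441: μ(441) · d(441/441) = 0 · 1 = 0
Summing: (μ * d)(441) = 9 + -6 + -6 + 0 + 4 + 0 + 0 + 0 + 0 = 1.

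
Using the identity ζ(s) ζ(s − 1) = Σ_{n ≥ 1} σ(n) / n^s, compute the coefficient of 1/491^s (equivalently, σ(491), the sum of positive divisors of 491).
σ(491) = 492

In the product (Σ m^0/m^s)(Σ k / k^s) = Σ (Σ_{d | n} d) / n^s, the coefficient of 1/n^s is σ(n) = Σ_{d | n} d. For n = 491, divisors are [1, 491]; summing: σ(491) = 492.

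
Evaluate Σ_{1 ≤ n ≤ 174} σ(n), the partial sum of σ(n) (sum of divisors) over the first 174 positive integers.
Σ_{n ≤ 174} σ(n) = 24964

Compute σ(n) for each 1 ≤ n ≤ 174: σ(1) = 1, σ(2) = 3, σ(3) = 4, σ(4) = 7, σ(5) = 6, σ(6) = 12, σ(7) = 8, σ(8) = 15, σ(9) = 13, σ(10) = 18, σ(11) = 12, σ(12) = 28, σ(13) = 14, σ(14) = 24, σ(15) = 24, σ(16) = 31, σ(17) = 18, σ(18) = 39, σ(19) = 20, σ(20) = 42, σ(21) = 32, σ(22) = 36, σ(23) = 24, σ(24) = 60, σ(25) = 31, σ(26) = 42, σ(27) = 40, σ(28) = 56, σ(29) = 30, σ(30) = 72, σ(31) = 32, σ(32) = 63, σ(33) = 48, σ(34) = 54, σ(35) = 48, σ(36) = 91, σ(37) = 38, σ(38) = 60, σ(39) = 56, σ(40) = 90, σ(41) = 42, σ(42) = 96, σ(43) = 44, σ(44) = 84, σ(45) = 78, σ(46) = 72, σ(47) = 48, σ(48) = 124, σ(49) = 57, σ(50) = 93, σ(51) = 72, σ(52) = 98, σ(53) = 54, σ(54) = 120, σ(55) = 72, σ(56) = 120, σ(57) = 80, σ(58) = 90, σ(59) = 60, σ(60) = 168, σ(61) = 62, σ(62) = 96, σ(63) = 104, σ(64) = 127, σ(65) = 84, σ(66) = 144, σ(67) = 68, σ(68) = 126, σ(69) = 96, σ(70) = 144, σ(71) = 72, σ(72) = 195, σ(73) = 74, σ(74) = 114, σ(75) = 124, σ(76) = 140, σ(77) = 96, σ(78) = 168, σ(79) = 80, σ(80) = 186, σ(81) = 121, σ(82) = 126, σ(83) = 84, σ(84) = 224, σ(85) = 108, σ(86) = 132, σ(87) = 120, σ(88) = 180, σ(89) = 90, σ(90) = 234, σ(91) = 112, σ(92) = 168, σ(93) = 128, σ(94) = 144, σ(95) = 120, σ(96) = 252, σ(97) = 98, σ(98) = 171, σ(99) = 156, σ(100) = 217, σ(101) = 102, σ(102) = 216, σ(103) = 104, σ(104) = 210, σ(105) = 192, σ(106) = 162, σ(107) = 108, σ(108) = 280, σ(109) = 110, σ(110) = 216, σ(111) = 152, σ(112) = 248, σ(113) = 114, σ(114) = 240, σ(115) = 144, σ(116) = 210, σ(117) = 182, σ(118) = 180, σ(119) = 144, σ(120) = 360, σ(121) = 133, σ(122) = 186, σ(123) = 168, σ(124) = 224, σ(125) = 156, σ(126) = 312, σ(127) = 128, σ(128) = 255, σ(129) = 176, σ(130) = 252, σ(131) = 132, σ(132) = 336, σ(133) = 160, σ(134) = 204, σ(135) = 240, σ(136) = 270, σ(137) = 138, σ(138) = 288, σ(139) = 140, σ(140) = 336, σ(141) = 192, σ(142) = 216, σ(143) = 168, σ(144) = 403, σ(145) = 180, σ(146) = 222, σ(147) = 228, σ(148) = 266, σ(149) = 150, σ(150) = 372, σ(151) = 152, σ(152) = 300, σ(153) = 234, σ(154) = 288, σ(155) = 192, σ(156) = 392, σ(157) = 158, σ(158) = 240, σ(159) = 216, σ(160) = 378, σ(161) = 192, σ(162) = 363, σ(163) = 164, σ(164) = 294, σ(165) = 288, σ(166) = 252, σ(167) = 168, σ(168) = 480, σ(169) = 183, σ(170) = 324, σ(171) = 260, σ(172) = 308, σ(173) = 174, σ(174) = 360. Summing all 174 values: 24964. (Average order: Σ_{n ≤ x} σ(n) ~ (π²/12) x². For x = 174, (π²/12)·174² ≈ 24901.01.)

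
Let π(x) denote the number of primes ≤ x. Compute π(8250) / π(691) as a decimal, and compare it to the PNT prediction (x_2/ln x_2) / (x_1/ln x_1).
π(8250)/π(691) = 1035/125 ≈ 8.2800;  PNT prediction ≈ 8.6561.

π(691) = 125 and π(8250) = 1035, so π(8250)/π(691) ≈ 8.2800. The PNT-predicted ratio is (8250/ln(8250)) / (691/ln(691)) ≈ 8.6561. The two agree to within a few percent, as expected.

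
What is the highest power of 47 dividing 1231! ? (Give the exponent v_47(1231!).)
v_47(1231!) = 26

Legendre's formula: v_p(n!) = Σ_{k ≥ 1} ⌊n / p^k⌋. For p = 47, n = 1231, the terms are:
  ⌊1231/47^1⌋ = ⌊1231/47⌋ = 26
(the next term ⌊1231/47^2⌋ = 0, terminating the sum). Summing: v_47(1231!) = 26 = 26.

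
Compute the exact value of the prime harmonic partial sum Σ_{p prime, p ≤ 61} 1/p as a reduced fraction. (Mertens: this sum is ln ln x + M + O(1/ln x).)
Σ 1/p = 201015517717077830328949/117288381359406970983270

π(61) = 18, so the primes ≤ 61 are [2, 3, 5, 7, 11, 13, 17, 19, 23, 29, 31, 37, 41, 43, 47, 53, 59, 61]. Summing 1/p over these primes: 201015517717077830328949/117288381359406970983270 ≈ 1.7139. Mertens estimate ln ln(61) + 0.2615 ≈ 1.6751.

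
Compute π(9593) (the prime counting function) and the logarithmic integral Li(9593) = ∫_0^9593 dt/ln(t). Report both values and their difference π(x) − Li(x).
π(9593) = 1184;  Li(9593) ≈ 1201.85;  π(x) − Li(x) ≈ -17.85.

Direct count of primes ≤ 9593 gives π(9593) = 1184. Numerical evaluation of the logarithmic integral gives Li(9593) ≈ 1201.85. The difference π(x) − Li(x) ≈ -17.85 is typically negative for small/moderate x (Li(x) overestimates), though Littlewood's theorem shows this sign changes infinitely often.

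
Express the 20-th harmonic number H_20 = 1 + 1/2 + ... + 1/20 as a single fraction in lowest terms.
H_20 = 55835135/15519504

Direct summation: H_20 = 1 + 1/2 + ... + 1/20. The least common denominator is lcm(1, ..., 20) = 232792560; over this denominator the numerator is 232792560 + 116396280 + 77597520 + 58198140 + 46558512 + 38798760 + 33256080 + 29099070 + 25865840 + 23279256 + 21162960 + 19399380 + 17907120 + 16628040 + 15519504 + 14549535 + 13693680 + 12932920 + 12252240 + 11639628 = 837527025, so H_20 = 837527025/232792560; reducing by gcd(837527025, 232792560) = 15 gives 55835135/15519504 ≈ 3.59774. (The PNT-adjacent estimate ln(20) + γ ≈ 3.57295 matches within O(1/n).)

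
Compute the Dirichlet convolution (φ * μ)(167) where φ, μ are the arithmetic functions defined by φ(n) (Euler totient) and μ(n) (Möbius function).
(φ * μ)(167) = 165

Divisors of 167: [1, 167]. For each d | 167:
  d = 1: φ(1) · μ(167/1) = 1 · -1 = -1
  d = 167: φ(167) · μ(167/167) = 166 · 1 = 166
Summing: (φ * μ)(167) = -1 + 166 = 165.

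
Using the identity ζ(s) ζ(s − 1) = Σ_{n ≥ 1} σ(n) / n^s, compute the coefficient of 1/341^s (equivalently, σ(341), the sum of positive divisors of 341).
σ(341) = 384

In the product (Σ m^0/m^s)(Σ k / k^s) = Σ (Σ_{d | n} d) / n^s, the coefficient of 1/n^s is σ(n) = Σ_{d | n} d. For n = 341, divisors are [1, 11, 31, 341]; summing: σ(341) = 384.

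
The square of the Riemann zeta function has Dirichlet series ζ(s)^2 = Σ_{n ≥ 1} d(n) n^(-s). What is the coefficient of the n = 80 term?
d(80) = 10

ζ(s)^2 = (Σ 1/m^s)(Σ 1/k^s). The coefficient of 1/n^s in the product is the number of ordered pairs (m, k) with mk = n, which equals d(n). For n = 80, divisors are [1, 2, 4, 5, 8, 10, 16, 20, 40, 80], so d(80) = 10.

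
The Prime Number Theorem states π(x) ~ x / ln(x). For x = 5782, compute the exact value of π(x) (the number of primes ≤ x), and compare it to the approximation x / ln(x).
π(5782) = 758;  x/ln(x) ≈ 667.47;  relative error ≈ 11.94%.

Directly count primes up to 5782: π(5782) = 758. The PNT approximation gives 5782/ln(5782) ≈ 5782/8.66250 ≈ 667.47. Relative error (π(x) − x/ln(x)) / π(x) ≈ 11.94%; the approximation is known to undercount slightly (Li(x) is a better estimate).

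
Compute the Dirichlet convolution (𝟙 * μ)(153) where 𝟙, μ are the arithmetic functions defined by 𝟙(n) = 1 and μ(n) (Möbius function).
(𝟙 * μ)(153) = 0

Divisors of 153: [1, 3, 9, 17, 51, 153]. For each d | 153:
  d = 1: 𝟙(1) · μ(153/1) = 1 · 0 = 0
  d = 3: 𝟙(3) · μ(153/3) = 1 · 1 = 1
  d = 9: 𝟙(9) · μ(153/9) = 1 · -1 = -1
  d = 17: 𝟙(17) · μ(153/17) = 1 · 0 = 0
  d = 51: 𝟙(51) · μ(153/51) = 1 · -1 = -1
  d = 153: 𝟙(153) · μ(153/153) = 1 · 1 = 1
Summing: (𝟙 * μ)(153) = 0 + 1 + -1 + 0 + -1 + 1 = 0.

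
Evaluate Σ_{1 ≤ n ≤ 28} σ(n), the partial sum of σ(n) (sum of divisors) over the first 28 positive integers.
Σ_{n ≤ 28} σ(n) = 660

Compute σ(n) for each 1 ≤ n ≤ 28: σ(1) = 1, σ(2) = 3, σ(3) = 4, σ(4) = 7, σ(5) = 6, σ(6) = 12, σ(7) = 8, σ(8) = 15, σ(9) = 13, σ(10) = 18, σ(11) = 12, σ(12) = 28, σ(13) = 14, σ(14) = 24, σ(15) = 24, σ(16) = 31, σ(17) = 18, σ(18) = 39, σ(19) = 20, σ(20) = 42, σ(21) = 32, σ(22) = 36, σ(23) = 24, σ(24) = 60, σ(25) = 31, σ(26) = 42, σ(27) = 40, σ(28) = 56. Summing all 28 values: 660. (Average order: Σ_{n ≤ x} σ(n) ~ (π²/12) x². For x = 28, (π²/12)·28² ≈ 644.81.)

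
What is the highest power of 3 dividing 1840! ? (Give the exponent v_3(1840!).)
v_3(1840!) = 916

Legendre's formula: v_p(n!) = Σ_{k ≥ 1} ⌊n / p^k⌋. For p = 3, n = 1840, the terms are:
  ⌊1840/3^1⌋ = ⌊1840/3⌋ = 613
  ⌊1840/3^2⌋ = ⌊1840/9⌋ = 204
  ⌊1840/3^3⌋ = ⌊1840/27⌋ = 68
  ⌊1840/3^4⌋ = ⌊1840/81⌋ = 22
  ⌊1840/3^5⌋ = ⌊1840/243⌋ = 7
  ⌊1840/3^6⌋ = ⌊1840/729⌋ = 2
(the next term ⌊1840/3^7⌋ = 0, terminating the sum). Summing: v_3(1840!) = 613 + 204 + 68 + 22 + 7 + 2 = 916.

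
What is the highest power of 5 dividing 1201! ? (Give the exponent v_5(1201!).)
v_5(1201!) = 298

Legendre's formula: v_p(n!) = Σ_{k ≥ 1} ⌊n / p^k⌋. For p = 5, n = 1201, the terms are:
  ⌊1201/5^1⌋ = ⌊1201/5⌋ = 240
  ⌊1201/5^2⌋ = ⌊1201/25⌋ = 48
  ⌊1201/5^3⌋ = ⌊1201/125⌋ = 9
  ⌊1201/5^4⌋ = ⌊1201/625⌋ = 1
(the next term ⌊1201/5^5⌋ = 0, terminating the sum). Summing: v_5(1201!) = 240 + 48 + 9 + 1 = 298.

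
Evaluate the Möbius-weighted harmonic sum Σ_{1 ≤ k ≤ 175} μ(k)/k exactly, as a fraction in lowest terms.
Σ μ(k)/k = -291895861671370214401988773976597804369856804354890517841750669749/27764983964554203230141949225149376041830084932479143674493613998285

Values of μ(k) for 1 ≤ k ≤ 175: μ(1) = 1, μ(2) = -1, μ(3) = -1, μ(5) = -1, μ(6) = 1, μ(7) = -1, μ(10) = 1, μ(11) = -1, μ(13) = -1, μ(14) = 1, μ(15) = 1, μ(17) = -1, μ(19) = -1, μ(21) = 1, μ(22) = 1, μ(23) = -1, μ(26) = 1, μ(29) = -1, μ(30) = -1, μ(31) = -1, μ(33) = 1, μ(34) = 1, μ(35) = 1, μ(37) = -1, μ(38) = 1, μ(39) = 1, μ(41) = -1, μ(42) = -1, μ(43) = -1, μ(46) = 1, μ(47) = -1, μ(51) = 1, μ(53) = -1, μ(55) = 1, μ(57) = 1, μ(58) = 1, μ(59) = -1, μ(61) = -1, μ(62) = 1, μ(65) = 1, μ(66) = -1, μ(67) = -1, μ(69) = 1, μ(70) = -1, μ(71) = -1, μ(73) = -1, μ(74) = 1, μ(77) = 1, μ(78) = -1, μ(79) = -1, μ(82) = 1, μ(83) = -1, μ(85) = 1, μ(86) = 1, μ(87) = 1, μ(89) = -1, μ(91) = 1, μ(93) = 1, μ(94) = 1, μ(95) = 1, μ(97) = -1, μ(101) = -1, μ(102) = -1, μ(103) = -1, μ(105) = -1, μ(106) = 1, μ(107) = -1, μ(109) = -1, μ(110) = -1, μ(111) = 1, μ(113) = -1, μ(114) = -1, μ(115) = 1, μ(118) = 1, μ(119) = 1, μ(122) = 1, μ(123) = 1, μ(127) = -1, μ(129) = 1, μ(130) = -1, μ(131) = -1, μ(133) = 1, μ(134) = 1, μ(137) = -1, μ(138) = -1, μ(139) = -1, μ(141) = 1, μ(142) = 1, μ(143) = 1, μ(145) = 1, μ(146) = 1, μ(149) = -1, μ(151) = -1, μ(154) = -1, μ(155) = 1, μ(157) = -1, μ(158) = 1, μ(159) = 1, μ(161) = 1, μ(163) = -1, μ(165) = -1, μ(166) = 1, μ(167) = -1, μ(170) = -1, μ(173) = -1, μ(174) = -1, with μ = 0 on non-squarefree integers. Summing μ(k)/k for k where μ(k) ≠ 0 gives -291895861671370214401988773976597804369856804354890517841750669749/27764983964554203230141949225149376041830084932479143674493613998285 ≈ -0.0105. (PNT ⟺ this sum → 0 as n → ∞.)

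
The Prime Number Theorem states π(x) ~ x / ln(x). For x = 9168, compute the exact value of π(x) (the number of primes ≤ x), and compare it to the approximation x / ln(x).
π(9168) = 1136;  x/ln(x) ≈ 1004.88;  relative error ≈ 11.54%.

Directly count primes up to 9168: π(9168) = 1136. The PNT approximation gives 9168/ln(9168) ≈ 9168/9.12347 ≈ 1004.88. Relative error (π(x) − x/ln(x)) / π(x) ≈ 11.54%; the approximation is known to undercount slightly (Li(x) is a better estimate).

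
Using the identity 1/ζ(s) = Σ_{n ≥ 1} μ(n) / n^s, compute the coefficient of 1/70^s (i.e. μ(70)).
μ(70) = -1

Factor n = 70 = 2 · 5 · 7. μ(n) = 0 if any exponent ≥ 2 (not squarefree); otherwise μ(n) = (−1)^{ω(n)} where ω(n) is the number of distinct prime factors. Applying: μ(70) = -1.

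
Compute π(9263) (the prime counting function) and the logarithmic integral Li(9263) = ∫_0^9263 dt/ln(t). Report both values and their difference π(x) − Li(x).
π(9263) = 1147;  Li(9263) ≈ 1165.79;  π(x) − Li(x) ≈ -18.79.

Direct count of primes ≤ 9263 gives π(9263) = 1147. Numerical evaluation of the logarithmic integral gives Li(9263) ≈ 1165.79. The difference π(x) − Li(x) ≈ -18.79 is typically negative for small/moderate x (Li(x) overestimates), though Littlewood's theorem shows this sign changes infinitely often.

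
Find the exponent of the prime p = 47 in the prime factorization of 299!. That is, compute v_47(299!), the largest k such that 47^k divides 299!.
v_47(299!) = 6

Legendre's formula: v_p(n!) = Σ_{k ≥ 1} ⌊n / p^k⌋. For p = 47, n = 299, the terms are:
  ⌊299/47^1⌋ = ⌊299/47⌋ = 6
(the next term ⌊299/47^2⌋ = 0, terminating the sum). Summing: v_47(299!) = 6 = 6.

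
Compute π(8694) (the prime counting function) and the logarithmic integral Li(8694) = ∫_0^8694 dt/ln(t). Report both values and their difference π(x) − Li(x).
π(8694) = 1083;  Li(8694) ≈ 1103.28;  π(x) − Li(x) ≈ -20.28.

Direct count of primes ≤ 8694 gives π(8694) = 1083. Numerical evaluation of the logarithmic integral gives Li(8694) ≈ 1103.28. The difference π(x) − Li(x) ≈ -20.28 is typically negative for small/moderate x (Li(x) overestimates), though Littlewood's theorem shows this sign changes infinitely often.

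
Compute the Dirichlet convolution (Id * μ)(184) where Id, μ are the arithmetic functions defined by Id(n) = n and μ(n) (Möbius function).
(Id * μ)(184) = 88

Divisors of 184: [1, 2, 4, 8, 23, 46, 92, 184]. For each d | 184:
  d = 1: Id(1) · μ(184/1) = 1 · 0 = 0
  d = 2: Id(2) · μ(184/2) = 2 · 0 = 0
  d = 4: Id(4) · μ(184/4) = 4 · 1 = 4
  d = 8: Id(8) · μ(184/8) = 8 · -1 = -8
  d = 23: Id(23) · μ(184/23) = 23 · 0 = 0
  d = 46: Id(46) · μ(184/46) = 46 · 0 = 0
  d = 92: Id(92) · μ(184/92) = 92 · -1 = -92
  d = 184: Id(184) · μ(184/184) = 184 · 1 = 184
Summing: (Id * μ)(184) = 0 + 0 + 4 + -8 + 0 + 0 + -92 + 184 = 88.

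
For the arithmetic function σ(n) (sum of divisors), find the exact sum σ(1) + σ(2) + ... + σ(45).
Σ_{n ≤ 45} σ(n) = 1686

Compute σ(n) for each 1 ≤ n ≤ 45: σ(1) = 1, σ(2) = 3, σ(3) = 4, σ(4) = 7, σ(5) = 6, σ(6) = 12, σ(7) = 8, σ(8) = 15, σ(9) = 13, σ(10) = 18, σ(11) = 12, σ(12) = 28, σ(13) = 14, σ(14) = 24, σ(15) = 24, σ(16) = 31, σ(17) = 18, σ(18) = 39, σ(19) = 20, σ(20) = 42, σ(21) = 32, σ(22) = 36, σ(23) = 24, σ(24) = 60, σ(25) = 31, σ(26) = 42, σ(27) = 40, σ(28) = 56, σ(29) = 30, σ(30) = 72, σ(31) = 32, σ(32) = 63, σ(33) = 48, σ(34) = 54, σ(35) = 48, σ(36) = 91, σ(37) = 38, σ(38) = 60, σ(39) = 56, σ(40) = 90, σ(41) = 42, σ(42) = 96, σ(43) = 44, σ(44) = 84, σ(45) = 78. Summing all 45 values: 1686. (Average order: Σ_{n ≤ x} σ(n) ~ (π²/12) x². For x = 45, (π²/12)·45² ≈ 1665.50.)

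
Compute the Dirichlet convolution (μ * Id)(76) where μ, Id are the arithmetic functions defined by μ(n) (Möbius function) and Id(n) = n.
(μ * Id)(76) = 36

Divisors of 76: [1, 2, 4, 19, 38, 76]. For each d | 76:
  d = 1: μ(1) · Id(76/1) = 1 · 76 = 76
  d = 2: μ(2) · Id(76/2) = -1 · 38 = -38
  d = 4: μ(4) · Id(76/4) = 0 · 19 = 0
  d = 19: μ(19) · Id(76/19) = -1 · 4 = -4
  d = 38: μ(38) · Id(76/38) = 1 · 2 = 2
  d = 76: μ(76) · Id(76/76) = 0 · 1 = 0
Summing: (μ * Id)(76) = 76 + -38 + 0 + -4 + 2 + 0 = 36.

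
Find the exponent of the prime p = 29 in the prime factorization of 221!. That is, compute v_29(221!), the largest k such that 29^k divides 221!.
v_29(221!) = 7

Legendre's formula: v_p(n!) = Σ_{k ≥ 1} ⌊n / p^k⌋. For p = 29, n = 221, the terms are:
  ⌊221/29^1⌋ = ⌊221/29⌋ = 7
(the next term ⌊221/29^2⌋ = 0, terminating the sum). Summing: v_29(221!) = 7 = 7.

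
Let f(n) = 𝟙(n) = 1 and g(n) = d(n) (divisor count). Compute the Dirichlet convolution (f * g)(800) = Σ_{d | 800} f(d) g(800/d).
(𝟙 * d)(800) = 126

Divisors of 800: [1, 2, 4, 5, 8, 10, 16, 20, 25, 32, 40, 50, 80, 100, 160, 200, 400, 800]. For each d | 800:
  d = 1: 𝟙(1) · d(800/1) = 1 · 18 = 18
  d = 2: 𝟙(2) · d(800/2) = 1 · 15 = 15
  d = 4: 𝟙(4) · d(800/4) = 1 · 12 = 12
  d = 5: 𝟙(5) · d(800/5) = 1 · 12 = 12
  d = 8: 𝟙(8) · d(800/8) = 1 · 9 = 9
  d = 10: 𝟙(10) · d(800/10) = 1 · 10 = 10
  d = 16: 𝟙(16) · d(800/16) = 1 · 6 = 6
  d = 20: 𝟙(20) · d(800/20) = 1 · 8 = 8
  d = 25: 𝟙(25) · d(800/25) = 1 · 6 = 6
  d = 32: 𝟙(32) · d(800/32) = 1 · 3 = 3
  d = 40: 𝟙(40) · d(800/40) = 1 · 6 = 6
  d = 50: 𝟙(50) · d(800/50) = 1 · 5 = 5
  d = 80: 𝟙(80) · d(800/80) = 1 · 4 = 4
  d = 100: 𝟙(100) · d(800/100) = 1 · 4 = 4
  d = 160: 𝟙(160) · d(800/160) = 1 · 2 = 2
  d = 200: 𝟙(200) · d(800/200) = 1 · 3 = 3
  d = 400: 𝟙(400) · d(800/400) = 1 · 2 = 2
  d = 800: 𝟙(800) · d(800/800) = 1 · 1 = 1
Summing: (𝟙 * d)(800) = 18 + 15 + 12 + 12 + 9 + 10 + 6 + 8 + 6 + 3 + 6 + 5 + 4 + 4 + 2 + 3 + 2 + 1 = 126.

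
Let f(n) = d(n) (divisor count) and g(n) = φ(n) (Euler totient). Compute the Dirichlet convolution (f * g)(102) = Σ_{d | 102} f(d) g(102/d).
(d * φ)(102) = 216

Divisors of 102: [1, 2, 3, 6, 17, 34, 51, 102]. For each d | 102:
  d = 1: d(1) · φ(102/1) = 1 · 32 = 32
  d = 2: d(2) · φ(102/2) = 2 · 32 = 64
  d = 3: d(3) · φ(102/3) = 2 · 16 = 32
  d = 6: d(6) · φ(102/6) = 4 · 16 = 64
  d = 17: d(17) · φ(102/17) = 2 · 2 = 4
  d = 34: d(34) · φ(102/34) = 4 · 2 = 8
  d = 51: d(51) · φ(102/51) = 4 · 1 = 4
  d = 102: d(102) · φ(102/102) = 8 · 1 = 8
Summing: (d * φ)(102) = 32 + 64 + 32 + 64 + 4 + 8 + 4 + 8 = 216.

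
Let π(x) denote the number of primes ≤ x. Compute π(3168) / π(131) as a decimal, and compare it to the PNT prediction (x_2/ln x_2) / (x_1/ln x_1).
π(3168)/π(131) = 448/32 ≈ 14.0000;  PNT prediction ≈ 14.6260.

π(131) = 32 and π(3168) = 448, so π(3168)/π(131) ≈ 14.0000. The PNT-predicted ratio is (3168/ln(3168)) / (131/ln(131)) ≈ 14.6260. The two agree to within a few percent, as expected.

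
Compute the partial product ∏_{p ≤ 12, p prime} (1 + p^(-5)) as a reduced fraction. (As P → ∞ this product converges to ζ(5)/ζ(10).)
∏ = 651742119928/629159540625

The primes p ≤ 12 are [2, 3, 5, 7, 11]. For each, (1 + 1/p^5) = (p^5 + 1)/p^5. Multiplying these fractions over p ∈ [2, 3, 5, 7, 11] gives 651742119928/629159540625. (In the limit P → ∞ this tends to ζ(5)/ζ(10).)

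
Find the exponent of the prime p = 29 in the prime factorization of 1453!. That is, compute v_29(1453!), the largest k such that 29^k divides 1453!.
v_29(1453!) = 51

Legendre's formula: v_p(n!) = Σ_{k ≥ 1} ⌊n / p^k⌋. For p = 29, n = 1453, the terms are:
  ⌊1453/29^1⌋ = ⌊1453/29⌋ = 50
  ⌊1453/29^2⌋ = ⌊1453/841⌋ = 1
(the next term ⌊1453/29^3⌋ = 0, terminating the sum). Summing: v_29(1453!) = 50 + 1 = 51.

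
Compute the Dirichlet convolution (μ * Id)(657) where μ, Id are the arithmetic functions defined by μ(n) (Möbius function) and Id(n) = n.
(μ * Id)(657) = 432

Divisors of 657: [1, 3, 9, 73, 219, 657]. For each d | 657:
  d = 1: μ(1) · Id(657/1) = 1 · 657 = 657
  d = 3: μ(3) · Id(657/3) = -1 · 219 = -219
  d = 9: μ(9) · Id(657/9) = 0 · 73 = 0
  d = 73: μ(73) · Id(657/73) = -1 · 9 = -9
  d = 219: μ(219) · Id(657/219) = 1 · 3 = 3
  d = 657: μ(657) · Id(657/657) = 0 · 1 = 0
Summing: (μ * Id)(657) = 657 + -219 + 0 + -9 + 3 + 0 = 432.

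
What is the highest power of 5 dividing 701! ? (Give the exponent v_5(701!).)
v_5(701!) = 174

Legendre's formula: v_p(n!) = Σ_{k ≥ 1} ⌊n / p^k⌋. For p = 5, n = 701, the terms are:
  ⌊701/5^1⌋ = ⌊701/5⌋ = 140
  ⌊701/5^2⌋ = ⌊701/25⌋ = 28
  ⌊701/5^3⌋ = ⌊701/125⌋ = 5
  ⌊701/5^4⌋ = ⌊701/625⌋ = 1
(the next term ⌊701/5^5⌋ = 0, terminating the sum). Summing: v_5(701!) = 140 + 28 + 5 + 1 = 174.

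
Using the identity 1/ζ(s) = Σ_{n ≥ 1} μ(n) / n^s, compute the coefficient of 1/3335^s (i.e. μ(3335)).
μ(3335) = -1

Factor n = 3335 = 5 · 23 · 29. μ(n) = 0 if any exponent ≥ 2 (not squarefree); otherwise μ(n) = (−1)^{ω(n)} where ω(n) is the number of distinct prime factors. Applying: μ(3335) = -1.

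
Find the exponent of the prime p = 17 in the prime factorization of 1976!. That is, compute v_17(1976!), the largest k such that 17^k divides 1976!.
v_17(1976!) = 122

Legendre's formula: v_p(n!) = Σ_{k ≥ 1} ⌊n / p^k⌋. For p = 17, n = 1976, the terms are:
  ⌊1976/17^1⌋ = ⌊1976/17⌋ = 116
  ⌊1976/17^2⌋ = ⌊1976/289⌋ = 6
(the next term ⌊1976/17^3⌋ = 0, terminating the sum). Summing: v_17(1976!) = 116 + 6 = 122.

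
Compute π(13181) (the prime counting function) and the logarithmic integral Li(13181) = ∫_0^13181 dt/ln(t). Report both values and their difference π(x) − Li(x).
π(13181) = 1568;  Li(13181) ≈ 1586.20;  π(x) − Li(x) ≈ -18.20.

Direct count of primes ≤ 13181 gives π(13181) = 1568. Numerical evaluation of the logarithmic integral gives Li(13181) ≈ 1586.20. The difference π(x) − Li(x) ≈ -18.20 is typically negative for small/moderate x (Li(x) overestimates), though Littlewood's theorem shows this sign changes infinitely often.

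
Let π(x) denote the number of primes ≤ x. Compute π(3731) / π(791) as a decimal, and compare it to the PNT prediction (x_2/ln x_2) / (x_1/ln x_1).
π(3731)/π(791) = 520/138 ≈ 3.7681;  PNT prediction ≈ 3.8272.

π(791) = 138 and π(3731) = 520, so π(3731)/π(791) ≈ 3.7681. The PNT-predicted ratio is (3731/ln(3731)) / (791/ln(791)) ≈ 3.8272. The two agree to within a few percent, as expected.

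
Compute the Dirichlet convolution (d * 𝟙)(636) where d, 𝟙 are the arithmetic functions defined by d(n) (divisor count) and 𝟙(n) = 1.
(d * 𝟙)(636) = 54

Divisors of 636: [1, 2, 3, 4, 6, 12, 53, 106, 159, 212, 318, 636]. For each d | 636:
  d = 1: d(1) · 𝟙(636/1) = 1 · 1 = 1
  d = 2: d(2) · 𝟙(636/2) = 2 · 1 = 2
  d = 3: d(3) · 𝟙(636/3) = 2 · 1 = 2
  d = 4: d(4) · 𝟙(636/4) = 3 · 1 = 3
  d = 6: d(6) · 𝟙(636/6) = 4 · 1 = 4
  d = 12: d(12) · 𝟙(636/12) = 6 · 1 = 6
  d = 53: d(53) · 𝟙(636/53) = 2 · 1 = 2
  d = 106: d(106) · 𝟙(636/106) = 4 · 1 = 4
  d = 159: d(159) · 𝟙(636/159) = 4 · 1 = 4
  d = 212: d(212) · 𝟙(636/212) = 6 · 1 = 6
  d = 318: d(318) · 𝟙(636/318) = 8 · 1 = 8
  d = 636: d(636) · 𝟙(636/636) = 12 · 1 = 12
Summing: (d * 𝟙)(636) = 1 + 2 + 2 + 3 + 4 + 6 + 2 + 4 + 4 + 6 + 8 + 12 = 54.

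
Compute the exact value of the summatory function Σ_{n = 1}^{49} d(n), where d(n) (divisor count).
Σ_{n ≤ 49} d(n) = 201

Compute d(n) for each 1 ≤ n ≤ 49: d(1) = 1, d(2) = 2, d(3) = 2, d(4) = 3, d(5) = 2, d(6) = 4, d(7) = 2, d(8) = 4, d(9) = 3, d(10) = 4, d(11) = 2, d(12) = 6, d(13) = 2, d(14) = 4, d(15) = 4, d(16) = 5, d(17) = 2, d(18) = 6, d(19) = 2, d(20) = 6, d(21) = 4, d(22) = 4, d(23) = 2, d(24) = 8, d(25) = 3, d(26) = 4, d(27) = 4, d(28) = 6, d(29) = 2, d(30) = 8, d(31) = 2, d(32) = 6, d(33) = 4, d(34) = 4, d(35) = 4, d(36) = 9, d(37) = 2, d(38) = 4, d(39) = 4, d(40) = 8, d(41) = 2, d(42) = 8, d(43) = 2, d(44) = 6, d(45) = 6, d(46) = 4, d(47) = 2, d(48) = 10, d(49) = 3. Summing all 49 values: 201. (Dirichlet's divisor formula: Σ_{n ≤ x} d(n) = x ln(x) + (2γ − 1) x + O(√x). For x = 49, the asymptotic estimate is ≈ 198.27.)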